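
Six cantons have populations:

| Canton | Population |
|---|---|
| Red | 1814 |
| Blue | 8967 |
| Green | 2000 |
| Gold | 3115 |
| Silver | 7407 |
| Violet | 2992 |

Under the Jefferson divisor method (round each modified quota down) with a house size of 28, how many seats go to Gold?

3

Standard divisor 26295/28 ≈ 939.107; standard quotas: Red 1.932, Blue 9.548, Green 2.130, Gold 3.317, Silver 7.887, Violet 3.186.
Rounding down gives 1, 9, 2, 3, 7, 3 = 25 seats, so the divisor must be adjusted.
With modified divisor 860: modified quotas Red 2.109, Blue 10.427, Green 2.326, Gold 3.622, Silver 8.613, Violet 3.479.
Rounding down: Red 2, Blue 10, Green 2, Gold 3, Silver 8, Violet 3 (total 28).
Gold receives 3.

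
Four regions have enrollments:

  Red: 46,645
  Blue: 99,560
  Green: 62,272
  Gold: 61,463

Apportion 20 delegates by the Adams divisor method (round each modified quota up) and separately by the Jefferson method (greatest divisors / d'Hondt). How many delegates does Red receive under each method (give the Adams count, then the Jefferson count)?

Adams: Red 4, Blue 7, Green 5, Gold 4.
Jefferson: Red 3, Blue 8, Green 5, Gold 4.
Red gets 4 under Adams and 3 under Jefferson.

4 and 3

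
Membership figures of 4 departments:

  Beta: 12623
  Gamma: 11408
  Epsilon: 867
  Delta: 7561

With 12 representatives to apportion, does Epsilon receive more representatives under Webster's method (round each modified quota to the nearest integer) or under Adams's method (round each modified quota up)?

Adams

Webster: Beta 5, Gamma 4, Epsilon 0, Delta 3.
Adams: Beta 4, Gamma 4, Epsilon 1, Delta 3.
Epsilon gets 0 under Webster and 1 under Adams.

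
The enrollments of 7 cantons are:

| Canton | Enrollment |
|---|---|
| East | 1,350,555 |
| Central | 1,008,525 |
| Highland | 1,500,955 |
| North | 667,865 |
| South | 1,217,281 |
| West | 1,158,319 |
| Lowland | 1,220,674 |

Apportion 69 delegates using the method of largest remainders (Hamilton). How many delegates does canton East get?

Total 8124174; standard divisor 8124174/69 ≈ 117741.652.
Standard quotas: East 11.4705, Central 8.5656, Highland 12.7479, North 5.6723, South 10.3386, West 9.8378, Lowland 10.3674.
Lower quotas: East 11, Central 8, Highland 12, North 5, South 10, West 9, Lowland 10 (sum 65, leaving 4 seats).
Remainders in descending order: West 0.8378, Highland 0.7479, North 0.6723, Central 0.5656, East 0.4705, Lowland 0.3674, South 0.3386.
The surplus seats go to West, Highland, North, Central.
East receives 11.

11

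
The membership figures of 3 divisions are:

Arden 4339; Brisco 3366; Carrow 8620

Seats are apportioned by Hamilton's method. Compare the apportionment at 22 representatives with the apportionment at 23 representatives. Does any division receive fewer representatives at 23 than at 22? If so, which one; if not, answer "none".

none

At 22 seats: Arden 6, Brisco 4, Carrow 12.
At 23 seats: Arden 6, Brisco 5, Carrow 12.
No division's allocation decreased.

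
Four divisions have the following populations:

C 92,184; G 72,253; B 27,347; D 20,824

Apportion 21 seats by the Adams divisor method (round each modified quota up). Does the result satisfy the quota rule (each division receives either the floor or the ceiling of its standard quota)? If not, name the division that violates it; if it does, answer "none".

Standard quotas: C 9.105, G 7.137, B 2.701, D 2.057.
Adams allocation: C 9, G 7, B 3, D 2.
Every allocation lies between the lower and upper quota.

none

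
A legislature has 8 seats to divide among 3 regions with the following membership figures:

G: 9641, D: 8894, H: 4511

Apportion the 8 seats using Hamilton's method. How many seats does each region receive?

G 3, D 3, H 2

Standard divisor: 23046 ÷ 8 ≈ 2880.75.
Standard quotas: G 3.3467, D 3.0874, H 1.5659.
Lower quotas: G 3, D 3, H 1 (sum 7, leaving 1 seat).
Remainders in descending order: H 0.5659, G 0.3467, D 0.0874.
The surplus seat goes to H.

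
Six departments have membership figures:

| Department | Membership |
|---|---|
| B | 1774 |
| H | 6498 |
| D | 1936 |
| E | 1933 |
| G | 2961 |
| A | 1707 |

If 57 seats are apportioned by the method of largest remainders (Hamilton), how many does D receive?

Standard divisor: 16809 ÷ 57 ≈ 294.895.
Standard quotas: B 6.0157, H 22.0350, D 6.5651, E 6.5549, G 10.0409, A 5.7885.
Lower quotas: B 6, H 22, D 6, E 6, G 10, A 5 (sum 55, leaving 2 seats).
Remainders in descending order: A 0.7885, D 0.5651, E 0.5549, G 0.0409, H 0.0350, B 0.0157.
The surplus seats go to A, D.
D receives 7.

7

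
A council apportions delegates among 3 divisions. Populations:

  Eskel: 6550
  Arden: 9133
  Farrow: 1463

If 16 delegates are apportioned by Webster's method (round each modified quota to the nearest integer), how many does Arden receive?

Standard divisor 17146/16 ≈ 1071.625; standard quotas: Eskel 6.112, Arden 8.523, Farrow 1.365.
Rounding to the nearest integer gives Eskel 6, Arden 9, Farrow 1 — total 16, matching the house size, so no adjustment is needed.
Arden receives 9.

9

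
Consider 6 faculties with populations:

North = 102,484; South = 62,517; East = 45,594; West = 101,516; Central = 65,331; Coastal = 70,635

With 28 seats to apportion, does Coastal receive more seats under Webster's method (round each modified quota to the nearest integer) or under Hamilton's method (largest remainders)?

Hamilton

Webster: North 7, South 4, East 3, West 6, Central 4, Coastal 4.
Hamilton: North 6, South 4, East 3, West 6, Central 4, Coastal 5.
Coastal gets 4 under Webster and 5 under Hamilton.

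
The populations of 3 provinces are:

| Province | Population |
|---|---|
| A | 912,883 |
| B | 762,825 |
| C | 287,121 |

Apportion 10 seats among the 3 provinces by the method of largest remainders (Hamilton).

The standard divisor is 1962829/10 ≈ 196282.9.
Standard quotas: A 4.6509, B 3.8864, C 1.4628.
Lower quotas: A 4, B 3, C 1 (sum 8, leaving 2 seats).
Remainders in descending order: B 0.8864, A 0.6509, C 0.4628.
The surplus seats go to B, A.

A 5, B 4, C 1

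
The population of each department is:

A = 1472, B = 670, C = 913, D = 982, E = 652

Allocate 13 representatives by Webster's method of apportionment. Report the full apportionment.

A=4, B=2, C=2, D=3, E=2

Standard divisor 4689/13 ≈ 360.692; standard quotas: A 4.081, B 1.858, C 2.531, D 2.723, E 1.808.
Rounding to the nearest integer gives 4, 2, 3, 3, 2 = 14 seats, so the divisor must be adjusted.
With modified divisor 380: modified quotas A 3.874, B 1.763, C 2.403, D 2.584, E 1.716.
Rounding to the nearest integer: A 4, B 2, C 2, D 3, E 2 (total 13).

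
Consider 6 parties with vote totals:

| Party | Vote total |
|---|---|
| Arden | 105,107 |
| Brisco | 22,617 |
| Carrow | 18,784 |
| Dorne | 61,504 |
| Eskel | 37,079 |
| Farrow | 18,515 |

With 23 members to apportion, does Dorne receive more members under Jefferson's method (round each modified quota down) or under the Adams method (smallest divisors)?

Jefferson

Jefferson: Arden 10, Brisco 2, Carrow 1, Dorne 6, Eskel 3, Farrow 1.
Adams: Arden 9, Brisco 2, Carrow 2, Dorne 5, Eskel 3, Farrow 2.
Dorne gets 6 under Jefferson and 5 under Adams.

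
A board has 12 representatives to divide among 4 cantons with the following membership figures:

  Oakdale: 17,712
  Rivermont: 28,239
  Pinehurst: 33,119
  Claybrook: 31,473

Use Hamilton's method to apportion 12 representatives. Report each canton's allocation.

Standard divisor: 110543 ÷ 12 ≈ 9211.917.
Standard quotas: Oakdale 1.9227, Rivermont 3.0655, Pinehurst 3.5952, Claybrook 3.4166.
Lower quotas: Oakdale 1, Rivermont 3, Pinehurst 3, Claybrook 3 (sum 10, leaving 2 seats).
Remainders in descending order: Oakdale 0.9227, Pinehurst 0.5952, Claybrook 0.4166, Rivermont 0.0655.
Largest remainders: Oakdale, Pinehurst receive the extra seats.

Oakdale 2; Rivermont 3; Pinehurst 4; Claybrook 3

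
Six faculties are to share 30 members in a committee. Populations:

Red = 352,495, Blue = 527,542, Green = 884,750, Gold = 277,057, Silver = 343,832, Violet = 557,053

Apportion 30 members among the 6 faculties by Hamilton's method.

Total 2942729; standard divisor 2942729/30 ≈ 98090.967.
Standard quotas: Red 3.5936, Blue 5.3781, Green 9.0197, Gold 2.8245, Silver 3.5052, Violet 5.6789.
Lower quotas: Red 3, Blue 5, Green 9, Gold 2, Silver 3, Violet 5 (sum 27, leaving 3 seats).
Remainders in descending order: Gold 0.8245, Violet 0.6789, Red 0.5936, Silver 0.5052, Blue 0.3781, Green 0.0197.
The surplus seats go to Gold, Violet, Red.

Red 4, Blue 5, Green 9, Gold 3, Silver 3, Violet 6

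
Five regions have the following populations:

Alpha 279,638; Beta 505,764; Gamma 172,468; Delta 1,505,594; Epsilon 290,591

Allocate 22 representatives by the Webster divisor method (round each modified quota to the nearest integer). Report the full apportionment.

Standard divisor 2754055/22 ≈ 125184.318; standard quotas: Alpha 2.234, Beta 4.040, Gamma 1.378, Delta 12.027, Epsilon 2.321.
Rounding to the nearest integer gives 2, 4, 1, 12, 2 = 21 seats, so the divisor must be adjusted.
With modified divisor 118300: modified quotas Alpha 2.364, Beta 4.275, Gamma 1.458, Delta 12.727, Epsilon 2.456.
Rounding to the nearest integer: Alpha 2, Beta 4, Gamma 1, Delta 13, Epsilon 2 (total 22).

Alpha 2, Beta 4, Gamma 1, Delta 13, Epsilon 2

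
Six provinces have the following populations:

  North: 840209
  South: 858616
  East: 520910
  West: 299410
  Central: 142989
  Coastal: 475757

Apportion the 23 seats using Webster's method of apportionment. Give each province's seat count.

Standard divisor 3137891/23 ≈ 136430.043; standard quotas: North 6.159, South 6.293, East 3.818, West 2.195, Central 1.048, Coastal 3.487.
Rounding to the nearest integer gives 6, 6, 4, 2, 1, 3 = 22 seats, so the divisor must be adjusted.
With modified divisor 134000: modified quotas North 6.270, South 6.408, East 3.887, West 2.234, Central 1.067, Coastal 3.550.
Rounding to the nearest integer: North 6, South 6, East 4, West 2, Central 1, Coastal 4 (total 23).

North: 6, South: 6, East: 4, West: 2, Central: 1, Coastal: 4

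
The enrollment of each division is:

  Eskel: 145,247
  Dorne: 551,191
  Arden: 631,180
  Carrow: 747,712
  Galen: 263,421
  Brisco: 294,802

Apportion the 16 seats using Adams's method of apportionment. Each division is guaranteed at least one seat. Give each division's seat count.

Standard divisor 2633553/16 ≈ 164597.062; standard quotas: Eskel 0.882, Dorne 3.349, Arden 3.835, Carrow 4.543, Galen 1.600, Brisco 1.791.
Rounding up gives 1, 4, 4, 5, 2, 2 = 18 seats, so the divisor must be adjusted.
With modified divisor 198700: modified quotas Eskel 0.731, Dorne 2.774, Arden 3.177, Carrow 3.763, Galen 1.326, Brisco 1.484.
Rounding up: Eskel 1, Dorne 3, Arden 4, Carrow 4, Galen 2, Brisco 2 (total 16).

Eskel=1, Dorne=3, Arden=4, Carrow=4, Galen=2, Brisco=2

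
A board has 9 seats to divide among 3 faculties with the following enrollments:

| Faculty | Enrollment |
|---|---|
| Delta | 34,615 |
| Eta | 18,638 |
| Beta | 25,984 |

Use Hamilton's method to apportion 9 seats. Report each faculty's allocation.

Total 79237; standard divisor 79237/9 ≈ 8804.111.
Standard quotas: Delta 3.9317, Eta 2.1170, Beta 2.9513.
Lower quotas: Delta 3, Eta 2, Beta 2 (sum 7, leaving 2 seats).
Remainders in descending order: Beta 0.9513, Delta 0.9317, Eta 0.1170.
Largest remainders: Beta, Delta receive the extra seats.

Delta 4; Eta 2; Beta 3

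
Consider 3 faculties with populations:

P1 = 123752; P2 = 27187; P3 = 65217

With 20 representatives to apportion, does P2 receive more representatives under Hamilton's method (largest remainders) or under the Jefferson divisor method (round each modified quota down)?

Hamilton

Hamilton: P1 11, P2 3, P3 6.
Jefferson: P1 12, P2 2, P3 6.
P2 gets 3 under Hamilton and 2 under Jefferson.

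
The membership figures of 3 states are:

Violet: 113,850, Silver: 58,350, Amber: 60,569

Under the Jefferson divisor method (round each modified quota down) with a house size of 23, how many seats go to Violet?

11

Standard divisor 232769/23 ≈ 10120.391; standard quotas: Violet 11.250, Silver 5.766, Amber 5.985.
Rounding down gives 11, 5, 5 = 21 seats, so the divisor must be adjusted.
With modified divisor 9600: modified quotas Violet 11.859, Silver 6.078, Amber 6.309.
Rounding down: Violet 11, Silver 6, Amber 6 (total 23).
Violet receives 11.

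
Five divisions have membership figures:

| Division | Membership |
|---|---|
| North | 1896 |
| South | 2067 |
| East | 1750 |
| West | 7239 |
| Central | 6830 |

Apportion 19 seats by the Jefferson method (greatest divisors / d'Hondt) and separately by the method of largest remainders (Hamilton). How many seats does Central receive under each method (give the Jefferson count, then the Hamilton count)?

Jefferson: North 2, South 2, East 1, West 7, Central 7.
Hamilton: North 2, South 2, East 2, West 7, Central 6.
Central gets 7 under Jefferson and 6 under Hamilton.

7 and 6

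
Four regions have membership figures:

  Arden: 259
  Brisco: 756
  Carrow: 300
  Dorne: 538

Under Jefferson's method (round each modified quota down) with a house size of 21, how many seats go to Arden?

Standard divisor 1853/21 ≈ 88.238; standard quotas: Arden 2.935, Brisco 8.568, Carrow 3.400, Dorne 6.097.
Rounding down gives 2, 8, 3, 6 = 19 seats, so the divisor must be adjusted.
With modified divisor 80: modified quotas Arden 3.237, Brisco 9.450, Carrow 3.750, Dorne 6.725.
Rounding down: Arden 3, Brisco 9, Carrow 3, Dorne 6 (total 21).
Arden receives 3.

3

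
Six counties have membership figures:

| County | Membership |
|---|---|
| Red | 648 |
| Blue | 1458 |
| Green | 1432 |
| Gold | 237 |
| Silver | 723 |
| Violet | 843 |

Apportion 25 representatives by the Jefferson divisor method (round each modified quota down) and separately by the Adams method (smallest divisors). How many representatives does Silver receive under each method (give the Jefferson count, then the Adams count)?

3 and 4

Jefferson: Red 3, Blue 7, Green 7, Gold 1, Silver 3, Violet 4.
Adams: Red 3, Blue 7, Green 6, Gold 1, Silver 4, Violet 4.
Silver gets 3 under Jefferson and 4 under Adams.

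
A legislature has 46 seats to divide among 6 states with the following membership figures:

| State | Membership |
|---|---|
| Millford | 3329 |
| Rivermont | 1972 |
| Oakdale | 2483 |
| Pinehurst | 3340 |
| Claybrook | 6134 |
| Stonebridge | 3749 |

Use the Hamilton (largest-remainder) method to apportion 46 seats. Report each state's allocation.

Millford 7; Rivermont 4; Oakdale 6; Pinehurst 7; Claybrook 14; Stonebridge 8

The standard divisor is 21007/46 ≈ 456.674.
Standard quotas: Millford 7.2897, Rivermont 4.3182, Oakdale 5.4371, Pinehurst 7.3138, Claybrook 13.4319, Stonebridge 8.2094.
Lower quotas: Millford 7, Rivermont 4, Oakdale 5, Pinehurst 7, Claybrook 13, Stonebridge 8 (sum 44, leaving 2 seats).
Remainders in descending order: Oakdale 0.4371, Claybrook 0.4319, Rivermont 0.3182, Pinehurst 0.3138, Millford 0.2897, Stonebridge 0.2094.
The surplus seats go to Oakdale, Claybrook.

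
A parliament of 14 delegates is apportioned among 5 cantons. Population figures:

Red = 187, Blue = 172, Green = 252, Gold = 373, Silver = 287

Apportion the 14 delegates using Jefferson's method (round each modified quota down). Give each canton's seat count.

Standard divisor 1271/14 ≈ 90.786; standard quotas: Red 2.060, Blue 1.895, Green 2.776, Gold 4.109, Silver 3.161.
Rounding down gives 2, 1, 2, 4, 3 = 12 seats, so the divisor must be adjusted.
With modified divisor 80: modified quotas Red 2.337, Blue 2.150, Green 3.150, Gold 4.662, Silver 3.587.
Rounding down: Red 2, Blue 2, Green 3, Gold 4, Silver 3 (total 14).

Red=2, Blue=2, Green=3, Gold=4, Silver=3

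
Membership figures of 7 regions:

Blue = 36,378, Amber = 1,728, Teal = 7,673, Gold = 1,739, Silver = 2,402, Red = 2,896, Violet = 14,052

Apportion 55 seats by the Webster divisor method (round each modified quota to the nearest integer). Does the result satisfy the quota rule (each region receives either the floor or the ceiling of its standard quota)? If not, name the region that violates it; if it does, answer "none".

Standard quotas: Blue 29.921, Amber 1.421, Teal 6.311, Gold 1.430, Silver 1.976, Red 2.382, Violet 11.558.
Webster allocation: Blue 31, Amber 1, Teal 6, Gold 1, Silver 2, Red 2, Violet 12.
Blue has quota 29.921 (lower 29, upper 30) but receives 31 — outside the quota interval.

Blue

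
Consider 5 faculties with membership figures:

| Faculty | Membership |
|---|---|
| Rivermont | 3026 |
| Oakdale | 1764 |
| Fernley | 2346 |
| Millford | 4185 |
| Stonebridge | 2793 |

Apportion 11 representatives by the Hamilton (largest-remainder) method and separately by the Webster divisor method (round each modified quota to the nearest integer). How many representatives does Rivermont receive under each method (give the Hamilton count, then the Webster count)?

Hamilton: Rivermont 2, Oakdale 2, Fernley 2, Millford 3, Stonebridge 2.
Webster: Rivermont 3, Oakdale 1, Fernley 2, Millford 3, Stonebridge 2.
Rivermont gets 2 under Hamilton and 3 under Webster.

2 and 3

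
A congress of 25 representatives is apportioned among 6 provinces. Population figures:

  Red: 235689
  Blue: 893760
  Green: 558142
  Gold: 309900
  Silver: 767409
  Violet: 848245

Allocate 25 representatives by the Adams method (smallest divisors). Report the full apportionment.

Standard divisor 3613145/25 ≈ 144525.8; standard quotas: Red 1.631, Blue 6.184, Green 3.862, Gold 2.144, Silver 5.310, Violet 5.869.
Rounding up gives 2, 7, 4, 3, 6, 6 = 28 seats, so the divisor must be adjusted.
With modified divisor 162300: modified quotas Red 1.452, Blue 5.507, Green 3.439, Gold 1.909, Silver 4.728, Violet 5.226.
Rounding up: Red 2, Blue 6, Green 4, Gold 2, Silver 5, Violet 6 (total 25).

Red: 2; Blue: 6; Green: 4; Gold: 2; Silver: 5; Violet: 6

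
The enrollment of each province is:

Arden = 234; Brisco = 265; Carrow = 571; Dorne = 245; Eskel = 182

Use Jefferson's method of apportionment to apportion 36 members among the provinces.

Standard divisor 1497/36 ≈ 41.583; standard quotas: Arden 5.627, Brisco 6.373, Carrow 13.731, Dorne 5.892, Eskel 4.377.
Rounding down gives 5, 6, 13, 5, 4 = 33 seats, so the divisor must be adjusted.
With modified divisor 38.5: modified quotas Arden 6.078, Brisco 6.883, Carrow 14.831, Dorne 6.364, Eskel 4.727.
Rounding down: Arden 6, Brisco 6, Carrow 14, Dorne 6, Eskel 4 (total 36).

Arden 6, Brisco 6, Carrow 14, Dorne 6, Eskel 4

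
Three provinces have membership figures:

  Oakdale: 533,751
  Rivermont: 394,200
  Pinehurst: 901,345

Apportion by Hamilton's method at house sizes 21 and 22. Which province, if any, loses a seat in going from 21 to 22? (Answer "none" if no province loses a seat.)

At 21 seats: Oakdale 6, Rivermont 5, Pinehurst 10.
At 22 seats: Oakdale 6, Rivermont 5, Pinehurst 11.
No province's allocation decreased.

none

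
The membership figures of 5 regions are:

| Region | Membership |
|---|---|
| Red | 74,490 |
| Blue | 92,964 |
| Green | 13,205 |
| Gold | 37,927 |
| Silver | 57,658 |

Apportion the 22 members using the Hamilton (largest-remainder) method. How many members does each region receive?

Red=6; Blue=7; Green=1; Gold=3; Silver=5

The standard divisor is 276244/22 ≈ 12556.545.
Standard quotas: Red 5.9324, Blue 7.4036, Green 1.0516, Gold 3.0205, Silver 4.5919.
Lower quotas: Red 5, Blue 7, Green 1, Gold 3, Silver 4 (sum 20, leaving 2 seats).
Remainders in descending order: Red 0.9324, Silver 0.5919, Blue 0.4036, Green 0.0516, Gold 0.0205.
The surplus seats go to Red, Silver.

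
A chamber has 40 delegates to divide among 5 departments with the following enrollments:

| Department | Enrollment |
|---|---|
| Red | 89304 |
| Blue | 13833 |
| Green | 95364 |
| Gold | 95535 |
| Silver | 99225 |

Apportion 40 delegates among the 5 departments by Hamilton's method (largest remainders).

Red=9, Blue=1, Green=10, Gold=10, Silver=10

Standard divisor: 393261 ÷ 40 ≈ 9831.525.
Standard quotas: Red 9.0834, Blue 1.4070, Green 9.6998, Gold 9.7172, Silver 10.0925.
Lower quotas: Red 9, Blue 1, Green 9, Gold 9, Silver 10 (sum 38, leaving 2 seats).
Remainders in descending order: Gold 0.7172, Green 0.6998, Blue 0.4070, Silver 0.0925, Red 0.0834.
Largest remainders: Gold, Green receive the extra seats.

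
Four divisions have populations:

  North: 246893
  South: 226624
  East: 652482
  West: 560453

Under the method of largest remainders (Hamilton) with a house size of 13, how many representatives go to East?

5

Total 1686452; standard divisor 1686452/13 ≈ 129727.077.
Standard quotas: North 1.9032, South 1.7469, East 5.0297, West 4.3202.
Lower quotas: North 1, South 1, East 5, West 4 (sum 11, leaving 2 seats).
Remainders in descending order: North 0.9032, South 0.7469, West 0.3202, East 0.0297.
Largest remainders: North, South receive the extra seats.
East receives 5.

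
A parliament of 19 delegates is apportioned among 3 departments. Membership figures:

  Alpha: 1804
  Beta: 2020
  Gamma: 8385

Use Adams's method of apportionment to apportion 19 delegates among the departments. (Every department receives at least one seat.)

Standard divisor 12209/19 ≈ 642.579; standard quotas: Alpha 2.807, Beta 3.144, Gamma 13.049.
Rounding up gives 3, 4, 14 = 21 seats, so the divisor must be adjusted.
With modified divisor 690: modified quotas Alpha 2.614, Beta 2.928, Gamma 12.152.
Rounding up: Alpha 3, Beta 3, Gamma 13 (total 19).

Alpha: 3, Beta: 3, Gamma: 13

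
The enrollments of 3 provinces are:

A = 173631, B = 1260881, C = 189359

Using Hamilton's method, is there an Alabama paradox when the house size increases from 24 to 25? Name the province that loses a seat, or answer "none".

none

At 24 seats: A 2, B 19, C 3.
At 25 seats: A 3, B 19, C 3.
No province's allocation decreased.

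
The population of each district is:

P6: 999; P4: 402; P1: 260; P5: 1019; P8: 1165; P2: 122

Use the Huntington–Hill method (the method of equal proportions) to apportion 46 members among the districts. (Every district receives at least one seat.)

P6 12; P4 5; P1 3; P5 12; P8 13; P2 1

With divisor 86.7: modified quotas P6 11.522, P4 4.637, P1 2.999, P5 11.753, P8 13.437, P2 1.407.
Geometric-mean thresholds: P6 √(11·12)=11.489, P4 √(4·5)=4.472, P1 √(2·3)=2.449, P5 √(11·12)=11.489, P8 √(13·14)=13.491, P2 √(1·2)=1.414.
Each quota rounded against its threshold gives P6 12, P4 5, P1 3, P5 12, P8 13, P2 1 (total 46).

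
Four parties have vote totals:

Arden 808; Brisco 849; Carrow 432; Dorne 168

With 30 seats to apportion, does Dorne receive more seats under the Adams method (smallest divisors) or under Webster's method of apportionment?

Adams: Arden 10, Brisco 11, Carrow 6, Dorne 3.
Webster: Arden 11, Brisco 11, Carrow 6, Dorne 2.
Dorne gets 3 under Adams and 2 under Webster.

Adams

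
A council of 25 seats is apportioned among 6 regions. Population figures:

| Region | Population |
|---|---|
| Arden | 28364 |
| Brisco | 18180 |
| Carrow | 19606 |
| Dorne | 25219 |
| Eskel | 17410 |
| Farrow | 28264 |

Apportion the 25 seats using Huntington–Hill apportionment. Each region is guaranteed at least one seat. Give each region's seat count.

Arden: 5, Brisco: 3, Carrow: 4, Dorne: 5, Eskel: 3, Farrow: 5

With divisor 5444: modified quotas Arden 5.210, Brisco 3.339, Carrow 3.601, Dorne 4.632, Eskel 3.198, Farrow 5.192.
Geometric-mean thresholds: Arden √(5·6)=5.477, Brisco √(3·4)=3.464, Carrow √(3·4)=3.464, Dorne √(4·5)=4.472, Eskel √(3·4)=3.464, Farrow √(5·6)=5.477.
Each quota rounded against its threshold gives Arden 5, Brisco 3, Carrow 4, Dorne 5, Eskel 3, Farrow 5 (total 25).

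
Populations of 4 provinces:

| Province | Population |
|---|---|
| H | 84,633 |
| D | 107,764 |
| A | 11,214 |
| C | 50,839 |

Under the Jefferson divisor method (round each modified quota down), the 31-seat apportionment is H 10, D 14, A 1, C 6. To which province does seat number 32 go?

H

Priority for the next seat is population ÷ (current seats + 1).
Priorities: H 7693.909, D 7184.267, A 5607.000, C 7262.714.
Highest priority: H.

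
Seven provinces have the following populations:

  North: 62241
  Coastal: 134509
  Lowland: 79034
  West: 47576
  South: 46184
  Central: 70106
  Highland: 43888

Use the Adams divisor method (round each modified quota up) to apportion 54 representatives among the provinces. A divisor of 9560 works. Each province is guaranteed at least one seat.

With modified divisor 9560: modified quotas North 6.511, Coastal 14.070, Lowland 8.267, West 4.977, South 4.831, Central 7.333, Highland 4.591.
Rounding up: North 7, Coastal 15, Lowland 9, West 5, South 5, Central 8, Highland 5 (total 54).

North 7, Coastal 15, Lowland 9, West 5, South 5, Central 8, Highland 5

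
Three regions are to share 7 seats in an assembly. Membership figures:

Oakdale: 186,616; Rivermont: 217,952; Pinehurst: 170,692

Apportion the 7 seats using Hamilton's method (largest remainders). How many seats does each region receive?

The standard divisor is 575260/7 = 82180.
Standard quotas: Oakdale 2.2708, Rivermont 2.6521, Pinehurst 2.0771.
Lower quotas: Oakdale 2, Rivermont 2, Pinehurst 2 (sum 6, leaving 1 seat).
Remainders in descending order: Rivermont 0.6521, Oakdale 0.2708, Pinehurst 0.0771.
Largest remainder: Rivermont receives the extra seat.

Oakdale 2; Rivermont 3; Pinehurst 2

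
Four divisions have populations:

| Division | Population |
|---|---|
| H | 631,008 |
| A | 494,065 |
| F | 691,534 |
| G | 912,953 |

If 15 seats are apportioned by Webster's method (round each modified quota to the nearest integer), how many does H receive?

Standard divisor 2729560/15 ≈ 181970.667; standard quotas: H 3.468, A 2.715, F 3.800, G 5.017.
Rounding to the nearest integer gives H 3, A 3, F 4, G 5 — total 15, matching the house size, so no adjustment is needed.
H receives 3.

3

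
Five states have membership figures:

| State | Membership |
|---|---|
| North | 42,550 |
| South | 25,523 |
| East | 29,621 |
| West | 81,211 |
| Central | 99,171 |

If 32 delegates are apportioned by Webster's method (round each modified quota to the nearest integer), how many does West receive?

Standard divisor 278076/32 ≈ 8689.875; standard quotas: North 4.897, South 2.937, East 3.409, West 9.345, Central 11.412.
Rounding to the nearest integer gives 5, 3, 3, 9, 11 = 31 seats, so the divisor must be adjusted.
With modified divisor 8600: modified quotas North 4.948, South 2.968, East 3.444, West 9.443, Central 11.532.
Rounding to the nearest integer: North 5, South 3, East 3, West 9, Central 12 (total 32).
West receives 9.

9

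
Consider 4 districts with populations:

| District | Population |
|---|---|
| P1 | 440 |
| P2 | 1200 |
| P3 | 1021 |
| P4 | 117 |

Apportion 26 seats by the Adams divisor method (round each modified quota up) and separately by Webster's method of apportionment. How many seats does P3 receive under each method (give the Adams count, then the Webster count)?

9 and 10

Adams: P1 4, P2 11, P3 9, P4 2.
Webster: P1 4, P2 11, P3 10, P4 1.
P3 gets 9 under Adams and 10 under Webster.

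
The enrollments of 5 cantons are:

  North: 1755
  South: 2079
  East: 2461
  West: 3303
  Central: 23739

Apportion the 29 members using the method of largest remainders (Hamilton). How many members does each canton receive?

North: 1; South: 2; East: 2; West: 3; Central: 21

Total 33337; standard divisor 33337/29 ≈ 1149.552.
Standard quotas: North 1.5267, South 1.8085, East 2.1408, West 2.8733, Central 20.6507.
Lower quotas: North 1, South 1, East 2, West 2, Central 20 (sum 26, leaving 3 seats).
Remainders in descending order: West 0.8733, South 0.8085, Central 0.6507, North 0.5267, East 0.1408.
Largest remainders: West, South, Central receive the extra seats.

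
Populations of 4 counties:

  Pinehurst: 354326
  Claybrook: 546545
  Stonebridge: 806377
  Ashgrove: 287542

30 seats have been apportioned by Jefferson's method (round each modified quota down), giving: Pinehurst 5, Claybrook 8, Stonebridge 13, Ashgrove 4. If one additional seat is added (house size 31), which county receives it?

Priority for the next seat is population ÷ (current seats + 1).
Priorities: Pinehurst 59054.333, Claybrook 60727.222, Stonebridge 57598.357, Ashgrove 57508.400.
Highest priority: Claybrook.

Claybrook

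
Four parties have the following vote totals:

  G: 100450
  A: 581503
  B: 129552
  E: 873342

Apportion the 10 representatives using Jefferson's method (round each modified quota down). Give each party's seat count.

G 0; A 4; B 0; E 6

Standard divisor 1684847/10 ≈ 168484.7; standard quotas: G 0.596, A 3.451, B 0.769, E 5.184.
Rounding down gives 0, 3, 0, 5 = 8 seats, so the divisor must be adjusted.
With modified divisor 137500: modified quotas G 0.731, A 4.229, B 0.942, E 6.352.
Rounding down: G 0, A 4, B 0, E 6 (total 10).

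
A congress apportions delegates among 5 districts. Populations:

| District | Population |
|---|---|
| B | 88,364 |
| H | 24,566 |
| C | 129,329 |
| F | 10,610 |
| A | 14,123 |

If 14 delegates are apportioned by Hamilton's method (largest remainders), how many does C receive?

7

Standard divisor: 266992 ÷ 14 ≈ 19070.857.
Standard quotas: B 4.6335, H 1.2881, C 6.7815, F 0.5563, A 0.7406.
Lower quotas: B 4, H 1, C 6, F 0, A 0 (sum 11, leaving 3 seats).
Remainders in descending order: C 0.7815, A 0.7406, B 0.6335, F 0.5563, H 0.2881.
Largest remainders: C, A, B receive the extra seats.
C receives 7.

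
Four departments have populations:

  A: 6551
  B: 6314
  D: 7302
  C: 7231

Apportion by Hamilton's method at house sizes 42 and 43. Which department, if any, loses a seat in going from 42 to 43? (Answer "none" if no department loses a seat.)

At 42 seats: A 10, B 10, D 11, C 11.
At 43 seats: A 10, B 10, D 12, C 11.
No department's allocation decreased.

none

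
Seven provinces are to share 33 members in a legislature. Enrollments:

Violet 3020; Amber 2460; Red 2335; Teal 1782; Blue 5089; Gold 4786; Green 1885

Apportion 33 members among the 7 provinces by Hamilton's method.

Violet: 5, Amber: 4, Red: 3, Teal: 3, Blue: 8, Gold: 7, Green: 3

Standard divisor: 21357 ÷ 33 ≈ 647.182.
Standard quotas: Violet 4.6664, Amber 3.8011, Red 3.6080, Teal 2.7535, Blue 7.8633, Gold 7.3951, Green 2.9126.
Lower quotas: Violet 4, Amber 3, Red 3, Teal 2, Blue 7, Gold 7, Green 2 (sum 28, leaving 5 seats).
Remainders in descending order: Green 0.9126, Blue 0.8633, Amber 0.8011, Teal 0.7535, Violet 0.6664, Red 0.6080, Gold 0.3951.
The surplus seats go to Green, Blue, Amber, Teal, Violet.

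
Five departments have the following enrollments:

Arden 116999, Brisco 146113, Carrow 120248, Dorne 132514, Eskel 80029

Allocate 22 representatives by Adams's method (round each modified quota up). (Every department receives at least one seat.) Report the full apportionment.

Arden=4; Brisco=5; Carrow=5; Dorne=5; Eskel=3

Standard divisor 595903/22 ≈ 27086.5; standard quotas: Arden 4.319, Brisco 5.394, Carrow 4.439, Dorne 4.892, Eskel 2.955.
Rounding up gives 5, 6, 5, 5, 3 = 24 seats, so the divisor must be adjusted.
With modified divisor 29700: modified quotas Arden 3.939, Brisco 4.920, Carrow 4.049, Dorne 4.462, Eskel 2.695.
Rounding up: Arden 4, Brisco 5, Carrow 5, Dorne 5, Eskel 3 (total 22).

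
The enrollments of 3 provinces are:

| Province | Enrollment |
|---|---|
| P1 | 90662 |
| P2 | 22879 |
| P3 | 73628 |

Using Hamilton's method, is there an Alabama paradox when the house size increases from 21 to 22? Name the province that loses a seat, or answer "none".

At 21 seats: P1 10, P2 3, P3 8.
At 22 seats: P1 11, P2 3, P3 8.
No province's allocation decreased.

none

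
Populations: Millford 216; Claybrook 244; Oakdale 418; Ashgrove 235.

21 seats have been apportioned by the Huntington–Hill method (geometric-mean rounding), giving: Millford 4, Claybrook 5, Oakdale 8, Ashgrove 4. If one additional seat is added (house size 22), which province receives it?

Priority for the next seat is population ÷ (√(s·(s+1))).
Priorities: Millford 48.299, Claybrook 44.548, Oakdale 49.262, Ashgrove 52.548.
Highest priority: Ashgrove.

Ashgrove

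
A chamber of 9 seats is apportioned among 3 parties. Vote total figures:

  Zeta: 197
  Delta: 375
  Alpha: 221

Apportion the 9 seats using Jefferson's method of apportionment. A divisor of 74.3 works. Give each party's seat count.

Zeta: 2; Delta: 5; Alpha: 2

With modified divisor 74.3: modified quotas Zeta 2.651, Delta 5.047, Alpha 2.974.
Rounding down: Zeta 2, Delta 5, Alpha 2 (total 9).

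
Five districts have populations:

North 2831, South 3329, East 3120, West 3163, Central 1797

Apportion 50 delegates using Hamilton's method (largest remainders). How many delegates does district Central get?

6

Standard divisor: 14240 ÷ 50 ≈ 284.8.
Standard quotas: North 9.940, South 11.689, East 10.955, West 11.106, Central 6.310.
Lower quotas: North 9, South 11, East 10, West 11, Central 6 (sum 47, leaving 3 seats).
Remainders in descending order: East 0.955, North 0.940, South 0.689, Central 0.310, West 0.106.
The surplus seats go to East, North, South.
Central receives 6.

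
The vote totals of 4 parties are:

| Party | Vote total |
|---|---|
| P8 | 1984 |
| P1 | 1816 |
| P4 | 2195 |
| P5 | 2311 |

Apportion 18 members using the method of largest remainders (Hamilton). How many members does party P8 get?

4

The standard divisor is 8306/18 ≈ 461.444.
Standard quotas: P8 4.300, P1 3.935, P4 4.757, P5 5.008.
Lower quotas: P8 4, P1 3, P4 4, P5 5 (sum 16, leaving 2 seats).
Remainders in descending order: P1 0.935, P4 0.757, P8 0.300, P5 0.008.
Largest remainders: P1, P4 receive the extra seats.
P8 receives 4.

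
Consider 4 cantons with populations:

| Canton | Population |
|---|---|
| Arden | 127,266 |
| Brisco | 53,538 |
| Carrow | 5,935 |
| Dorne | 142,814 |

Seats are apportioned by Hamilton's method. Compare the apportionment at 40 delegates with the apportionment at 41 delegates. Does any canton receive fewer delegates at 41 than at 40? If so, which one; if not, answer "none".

Brisco

At 40 seats: Arden 15, Brisco 7, Carrow 1, Dorne 17.
At 41 seats: Arden 16, Brisco 6, Carrow 1, Dorne 18.
Brisco drops from 7 to 6.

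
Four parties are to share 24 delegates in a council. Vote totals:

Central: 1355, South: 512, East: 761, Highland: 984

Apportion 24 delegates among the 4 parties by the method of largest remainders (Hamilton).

Total 3612; standard divisor 3612/24 ≈ 150.5.
Standard quotas: Central 9.003, South 3.402, East 5.056, Highland 6.538.
Lower quotas: Central 9, South 3, East 5, Highland 6 (sum 23, leaving 1 seat).
Remainders in descending order: Highland 0.538, South 0.402, East 0.056, Central 0.003.
Largest remainder: Highland receives the extra seat.

Central 9; South 3; East 5; Highland 7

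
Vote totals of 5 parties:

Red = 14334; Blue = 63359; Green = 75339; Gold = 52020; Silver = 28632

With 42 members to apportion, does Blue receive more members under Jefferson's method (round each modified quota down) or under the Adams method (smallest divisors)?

Jefferson: Red 2, Blue 12, Green 14, Gold 9, Silver 5.
Adams: Red 3, Blue 11, Green 14, Gold 9, Silver 5.
Blue gets 12 under Jefferson and 11 under Adams.

Jefferson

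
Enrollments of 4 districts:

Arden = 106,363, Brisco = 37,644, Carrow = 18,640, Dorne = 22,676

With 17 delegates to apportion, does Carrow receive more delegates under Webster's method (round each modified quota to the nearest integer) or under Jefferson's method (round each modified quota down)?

Webster: Arden 10, Brisco 3, Carrow 2, Dorne 2.
Jefferson: Arden 11, Brisco 3, Carrow 1, Dorne 2.
Carrow gets 2 under Webster and 1 under Jefferson.

Webster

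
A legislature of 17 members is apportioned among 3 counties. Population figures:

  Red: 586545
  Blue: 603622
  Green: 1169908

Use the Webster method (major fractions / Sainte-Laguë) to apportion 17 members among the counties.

Red: 4, Blue: 4, Green: 9

Standard divisor 2360075/17 ≈ 138827.941; standard quotas: Red 4.225, Blue 4.348, Green 8.427.
Rounding to the nearest integer gives 4, 4, 8 = 16 seats, so the divisor must be adjusted.
With modified divisor 135900: modified quotas Red 4.316, Blue 4.442, Green 8.609.
Rounding to the nearest integer: Red 4, Blue 4, Green 9 (total 17).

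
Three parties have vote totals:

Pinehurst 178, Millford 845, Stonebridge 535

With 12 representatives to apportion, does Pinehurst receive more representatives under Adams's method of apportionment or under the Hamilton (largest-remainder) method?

Adams

Adams: Pinehurst 2, Millford 6, Stonebridge 4.
Hamilton: Pinehurst 1, Millford 7, Stonebridge 4.
Pinehurst gets 2 under Adams and 1 under Hamilton.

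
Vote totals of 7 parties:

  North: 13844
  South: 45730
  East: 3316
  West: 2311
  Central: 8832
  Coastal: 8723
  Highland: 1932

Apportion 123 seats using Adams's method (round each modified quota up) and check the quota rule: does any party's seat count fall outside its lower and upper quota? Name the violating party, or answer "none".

South

Standard quotas: North 20.107, South 66.418, East 4.816, West 3.356, Central 12.828, Coastal 12.669, Highland 2.806.
Adams allocation: North 20, South 65, East 5, West 4, Central 13, Coastal 13, Highland 3.
South has quota 66.418 (lower 66, upper 67) but receives 65 — outside the quota interval.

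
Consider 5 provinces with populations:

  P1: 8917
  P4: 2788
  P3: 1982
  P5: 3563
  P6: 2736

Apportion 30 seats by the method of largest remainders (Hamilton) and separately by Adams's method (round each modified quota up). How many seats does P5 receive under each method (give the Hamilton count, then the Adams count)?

Hamilton: P1 14, P4 4, P3 3, P5 5, P6 4.
Adams: P1 13, P4 4, P3 3, P5 6, P6 4.
P5 gets 5 under Hamilton and 6 under Adams.

5 and 6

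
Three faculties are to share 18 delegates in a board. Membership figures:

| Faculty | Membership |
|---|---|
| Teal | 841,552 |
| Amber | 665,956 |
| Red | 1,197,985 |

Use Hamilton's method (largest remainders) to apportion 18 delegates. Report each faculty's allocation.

Total 2705493; standard divisor 2705493/18 ≈ 150305.167.
Standard quotas: Teal 5.5990, Amber 4.4307, Red 7.9704.
Lower quotas: Teal 5, Amber 4, Red 7 (sum 16, leaving 2 seats).
Remainders in descending order: Red 0.9704, Teal 0.5990, Amber 0.4307.
The surplus seats go to Red, Teal.

Teal 6, Amber 4, Red 8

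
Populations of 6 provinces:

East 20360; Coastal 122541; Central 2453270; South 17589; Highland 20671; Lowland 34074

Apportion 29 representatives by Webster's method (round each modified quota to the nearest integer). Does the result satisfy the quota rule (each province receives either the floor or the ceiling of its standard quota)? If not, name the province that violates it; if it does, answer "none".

Central

Standard quotas: East 0.221, Coastal 1.332, Central 26.661, South 0.191, Highland 0.225, Lowland 0.370.
Webster allocation: East 0, Coastal 1, Central 28, South 0, Highland 0, Lowland 0.
Central has quota 26.661 (lower 26, upper 27) but receives 28 — outside the quota interval.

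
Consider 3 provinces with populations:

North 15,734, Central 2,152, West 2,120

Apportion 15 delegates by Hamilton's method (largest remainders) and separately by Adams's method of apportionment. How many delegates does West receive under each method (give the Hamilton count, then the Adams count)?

1 and 2

Hamilton: North 12, Central 2, West 1.
Adams: North 11, Central 2, West 2.
West gets 1 under Hamilton and 2 under Adams.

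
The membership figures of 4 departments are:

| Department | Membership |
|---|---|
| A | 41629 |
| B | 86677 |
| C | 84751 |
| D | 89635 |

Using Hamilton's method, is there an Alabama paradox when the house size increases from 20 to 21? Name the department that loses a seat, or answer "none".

none

At 20 seats: A 3, B 6, C 5, D 6.
At 21 seats: A 3, B 6, C 6, D 6.
No department's allocation decreased.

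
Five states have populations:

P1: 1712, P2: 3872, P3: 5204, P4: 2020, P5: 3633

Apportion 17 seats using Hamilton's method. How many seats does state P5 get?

Total 16441; standard divisor 16441/17 ≈ 967.118.
Standard quotas: P1 1.7702, P2 4.0036, P3 5.3809, P4 2.0887, P5 3.7565.
Lower quotas: P1 1, P2 4, P3 5, P4 2, P5 3 (sum 15, leaving 2 seats).
Remainders in descending order: P1 0.7702, P5 0.7565, P3 0.3809, P4 0.0887, P2 0.0036.
Largest remainders: P1, P5 receive the extra seats.
P5 receives 4.

4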